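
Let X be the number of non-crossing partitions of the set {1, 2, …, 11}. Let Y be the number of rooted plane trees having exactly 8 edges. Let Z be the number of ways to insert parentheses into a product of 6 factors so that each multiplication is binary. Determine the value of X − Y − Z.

Non-crossing partitions of an n-element set are counted by C_n; here n = 11. So X = C_11 = 58786.
A rooted plane tree with 8 edges has 9 nodes, and the count is C_8. So Y = C_8 = 1430.
Bracketing 6 factors into binary products is counted by C_{6−1} = C_5. So Z = C_5 = 42.
X − Y − Z = 58786 − 1430 − 42 = 57314.

57314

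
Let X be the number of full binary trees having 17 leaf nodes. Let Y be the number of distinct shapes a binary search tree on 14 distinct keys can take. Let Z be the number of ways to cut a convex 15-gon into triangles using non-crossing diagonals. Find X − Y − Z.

A full binary tree with L leaves has L−1 internal nodes and is counted by C_{L−1}; L = 17 gives C_16. So X = C_16 = 35357670.
Binary trees (left/right distinguished) on n nodes are counted by C_n; here n = 14. So Y = C_14 = 2674440.
Triangulations of a convex m-gon are counted by C_{m−2}; with m = 15 this is C_13. So Z = C_13 = 742900.
X − Y − Z = 35357670 − 2674440 − 742900 = 31940330.

31940330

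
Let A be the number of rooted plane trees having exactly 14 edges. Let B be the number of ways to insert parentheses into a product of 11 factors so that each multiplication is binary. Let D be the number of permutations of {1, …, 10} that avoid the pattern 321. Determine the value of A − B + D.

2674440

A rooted plane tree with 14 edges has 15 nodes, and the count is C_14. So A = C_14 = 2674440.
Ways to associate a product of 11 factors correspond to binary trees on 11 leaves, so the count is C_10. So B = C_10 = 16796.
For any fixed pattern of length 3, the pattern-avoiding permutations of [10] number C_10. So D = C_10 = 16796.
A − B + D = 2674440 − 16796 + 16796 = 2674440.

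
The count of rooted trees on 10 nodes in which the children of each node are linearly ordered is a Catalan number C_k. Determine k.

9

Rooted ordered (plane) trees on m nodes have m−1 edges and are counted by C_{m−1}; m = 10 gives C_9.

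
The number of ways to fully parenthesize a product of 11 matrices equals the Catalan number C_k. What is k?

10

Ways to associate a product of 11 factors correspond to binary trees on 11 leaves, so the count is C_10.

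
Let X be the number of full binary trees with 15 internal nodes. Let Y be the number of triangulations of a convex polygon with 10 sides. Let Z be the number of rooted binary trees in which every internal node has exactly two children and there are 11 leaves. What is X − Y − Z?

Full binary trees with n internal nodes are counted by C_n; here n = 15. So X = C_15 = 9694845.
A convex 10-gon is triangulated into 8 triangles, and the number of such triangulations is the Catalan number C_{10−2} = C_8. So Y = C_8 = 1430.
Full binary trees with 11 leaves have 11−1 = 10 internal nodes, so there are C_10 of them. So Z = C_10 = 16796.
X − Y − Z = 9694845 − 1430 − 16796 = 9676619.

9676619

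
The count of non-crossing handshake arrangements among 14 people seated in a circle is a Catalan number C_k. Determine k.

7

With 14 = 2·7 people, non-crossing handshake pairings are non-crossing perfect matchings on a circle, counted by C_7.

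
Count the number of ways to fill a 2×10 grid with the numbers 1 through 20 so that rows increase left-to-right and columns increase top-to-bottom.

Standard Young tableaux of shape 2×n are counted by C_n; here n = 10.
C_10 = C(20,10)/11 = 184756/11 = 16796.

16796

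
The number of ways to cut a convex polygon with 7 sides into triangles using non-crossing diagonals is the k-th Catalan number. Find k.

A convex 7-gon is triangulated into 5 triangles, and the number of such triangulations is the Catalan number C_{7−2} = C_5.

5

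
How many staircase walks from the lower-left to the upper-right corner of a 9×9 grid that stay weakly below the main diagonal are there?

4862

Monotone paths in an n×n grid that stay weakly below the diagonal are counted by C_n; here n = 9.
C_9 = C_8 · 2(2·8+1)/(8+2) = 1430 · 34/10 = 4862.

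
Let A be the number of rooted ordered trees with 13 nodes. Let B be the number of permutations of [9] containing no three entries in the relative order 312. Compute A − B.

A rooted plane tree on 13 nodes has 12 edges, and such trees are counted by C_12. So A = C_12 = 208012.
Permutations of [n] avoiding any single length-3 pattern are counted by C_n; here n = 9. So B = C_9 = 4862.
A − B = 208012 − 4862 = 203150.

203150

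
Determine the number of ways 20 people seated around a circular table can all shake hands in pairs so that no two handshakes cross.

With 20 = 2·10 people, non-crossing handshake pairings are non-crossing perfect matchings on a circle, counted by C_10.
C_10 = C(20,10)/11 = 184756/11 = 16796.

16796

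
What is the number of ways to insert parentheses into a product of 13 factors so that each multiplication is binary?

208012

Ways to associate a product of 13 factors correspond to binary trees on 13 leaves, so the count is C_12.
C_12 = C(24,12)/13 = 2704156/13 = 208012.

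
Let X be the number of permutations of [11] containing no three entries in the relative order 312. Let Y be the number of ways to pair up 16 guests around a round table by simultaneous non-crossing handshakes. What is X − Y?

Permutations of [n] avoiding any single length-3 pattern are counted by C_n; here n = 11. So X = C_11 = 58786.
Non-crossing handshake pairings of 2n people are counted by C_n; 16 people gives n = 8. So Y = C_8 = 1430.
X − Y = 58786 − 1430 = 57356.

57356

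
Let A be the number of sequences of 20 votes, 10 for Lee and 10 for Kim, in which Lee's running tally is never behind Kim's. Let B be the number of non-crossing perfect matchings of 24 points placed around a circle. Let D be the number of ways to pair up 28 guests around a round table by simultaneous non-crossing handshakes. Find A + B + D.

Reading a vote for the leader as '(' and for the other as ')' turns such a sequence into a balanced string of 10 pairs, so the count is C_10. So A = C_10 = 16796.
Pairing 24 circle points by 12 non-crossing chords gives C_12 matchings. So B = C_12 = 208012.
With 28 = 2·14 people, non-crossing handshake pairings are non-crossing perfect matchings on a circle, counted by C_14. So D = C_14 = 2674440.
A + B + D = 16796 + 208012 + 2674440 = 2899248.

2899248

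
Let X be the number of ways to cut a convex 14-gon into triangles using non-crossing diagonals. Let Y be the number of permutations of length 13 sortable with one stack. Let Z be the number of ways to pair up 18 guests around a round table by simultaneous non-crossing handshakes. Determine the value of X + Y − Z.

946050

Triangulations of a convex m-gon are counted by C_{m−2}; with m = 14 this is C_12. So X = C_12 = 208012.
By Knuth's characterisation, the stack-sortable permutations of length 13 are the 231-avoiders, numbering C_13. So Y = C_13 = 742900.
Non-crossing handshake pairings of 2n people are counted by C_n; 18 people gives n = 9. So Z = C_9 = 4862.
X + Y − Z = 208012 + 742900 − 4862 = 946050.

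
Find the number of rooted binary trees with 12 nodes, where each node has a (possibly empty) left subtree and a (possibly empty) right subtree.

208012

There are C_n binary search tree shapes on n keys; with n = 12 that is C_12.
C_12 = C(24,12)/13 = 2704156/13 = 208012.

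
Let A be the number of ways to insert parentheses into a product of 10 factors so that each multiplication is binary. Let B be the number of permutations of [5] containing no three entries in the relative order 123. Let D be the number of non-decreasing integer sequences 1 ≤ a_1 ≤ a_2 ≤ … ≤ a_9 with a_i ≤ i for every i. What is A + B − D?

Parenthesizations of m factors correspond to full binary trees with m leaves, counted by C_{m−1}; m = 10 gives C_9. So A = C_9 = 4862.
For any fixed pattern of length 3, the pattern-avoiding permutations of [5] number C_5. So B = C_5 = 42.
Weakly increasing sequences with a_i ≤ i biject with Dyck paths of semilength 9, so there are C_9. So D = C_9 = 4862.
A + B − D = 4862 + 42 − 4862 = 42.

42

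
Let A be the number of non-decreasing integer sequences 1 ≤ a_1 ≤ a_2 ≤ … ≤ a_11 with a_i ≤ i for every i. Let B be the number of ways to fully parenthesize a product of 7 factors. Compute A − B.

Weakly increasing sequences with a_i ≤ i biject with Dyck paths of semilength 11, so there are C_11. So A = C_11 = 58786.
Ways to associate a product of 7 factors correspond to binary trees on 7 leaves, so the count is C_6. So B = C_6 = 132.
A − B = 58786 − 132 = 58654.

58654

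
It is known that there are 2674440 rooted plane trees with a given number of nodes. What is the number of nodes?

15

Rooted ordered trees on m nodes are counted by C_{m−1}; 2674440 = C_14.
So the index is 14, and the number of nodes is 14 + 1 = 15.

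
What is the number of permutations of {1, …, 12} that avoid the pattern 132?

208012

For any fixed pattern of length 3, the pattern-avoiding permutations of [12] number C_12.
C_12 = C(24,12)/13 = 2704156/13 = 208012.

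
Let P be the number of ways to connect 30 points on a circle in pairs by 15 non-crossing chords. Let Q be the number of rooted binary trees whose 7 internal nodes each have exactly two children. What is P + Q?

Pairing 30 circle points by 15 non-crossing chords gives C_15 matchings. So P = C_15 = 9694845.
The number of full binary trees on 7 internal nodes is the Catalan number C_7. So Q = C_7 = 429.
P + Q = 9694845 + 429 = 9695274.

9695274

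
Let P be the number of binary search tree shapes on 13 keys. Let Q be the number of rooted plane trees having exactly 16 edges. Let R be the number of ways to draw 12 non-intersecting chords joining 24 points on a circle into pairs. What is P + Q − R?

There are C_n binary search tree shapes on n keys; with n = 13 that is C_13. So P = C_13 = 742900.
A rooted plane tree with 16 edges has 17 nodes, and the count is C_16. So Q = C_16 = 35357670.
Non-crossing perfect matchings of 2n points on a circle are counted by C_n; with 24 points, n = 12. So R = C_12 = 208012.
P + Q − R = 742900 + 35357670 − 208012 = 35892558.

35892558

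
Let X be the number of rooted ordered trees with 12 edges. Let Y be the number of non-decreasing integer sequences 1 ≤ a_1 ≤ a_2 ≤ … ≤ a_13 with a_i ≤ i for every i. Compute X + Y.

A rooted plane tree with 12 edges has 13 nodes, and the count is C_12. So X = C_12 = 208012.
Such sub-staircase sequences of length n are counted by C_n; here n = 13. So Y = C_13 = 742900.
X + Y = 208012 + 742900 = 950912.

950912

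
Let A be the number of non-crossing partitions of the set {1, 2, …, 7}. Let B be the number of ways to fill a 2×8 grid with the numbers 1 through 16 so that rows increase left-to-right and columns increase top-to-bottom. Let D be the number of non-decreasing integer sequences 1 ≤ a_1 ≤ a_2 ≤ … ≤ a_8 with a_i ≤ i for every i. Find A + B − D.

The non-crossing partitions of [7] form a lattice of size C_7. So A = C_7 = 429.
Standard Young tableaux of shape 2×n are counted by C_n; here n = 8. So B = C_8 = 1430.
Weakly increasing sequences with a_i ≤ i biject with Dyck paths of semilength 8, so there are C_8. So D = C_8 = 1430.
A + B − D = 429 + 1430 − 1430 = 429.

429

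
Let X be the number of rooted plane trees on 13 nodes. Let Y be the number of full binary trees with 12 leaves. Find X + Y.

Rooted ordered (plane) trees on m nodes have m−1 edges and are counted by C_{m−1}; m = 13 gives C_12. So X = C_12 = 208012.
A full binary tree with L leaves has L−1 internal nodes and is counted by C_{L−1}; L = 12 gives C_11. So Y = C_11 = 58786.
X + Y = 208012 + 58786 = 266798.

266798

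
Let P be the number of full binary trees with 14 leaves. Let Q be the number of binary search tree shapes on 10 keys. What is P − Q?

A full binary tree with L leaves has L−1 internal nodes and is counted by C_{L−1}; L = 14 gives C_13. So P = C_13 = 742900.
Binary trees (left/right distinguished) on n nodes are counted by C_n; here n = 10. So Q = C_10 = 16796.
P − Q = 742900 − 16796 = 726104.

726104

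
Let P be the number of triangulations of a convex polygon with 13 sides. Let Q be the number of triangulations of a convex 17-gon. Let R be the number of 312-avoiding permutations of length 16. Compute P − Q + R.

A convex 13-gon is triangulated into 11 triangles, and the number of such triangulations is the Catalan number C_{13−2} = C_11. So P = C_11 = 58786.
The number of triangulations of a 17-gon is the Catalan number C_15 (index = sides − 2). So Q = C_15 = 9694845.
Permutations of [n] avoiding any single length-3 pattern are counted by C_n; here n = 16. So R = C_16 = 35357670.
P − Q + R = 58786 − 9694845 + 35357670 = 25721611.

25721611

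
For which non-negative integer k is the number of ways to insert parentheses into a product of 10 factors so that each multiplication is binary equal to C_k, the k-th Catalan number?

9

Bracketing 10 factors into binary products is counted by C_{10−1} = C_9.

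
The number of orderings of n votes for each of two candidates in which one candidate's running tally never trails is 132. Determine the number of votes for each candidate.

Such ballot sequences with n votes each are counted by C_n. The Catalan number equal to 132 is C_6.

6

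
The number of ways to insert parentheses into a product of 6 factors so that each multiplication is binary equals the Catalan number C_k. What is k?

5

Ways to associate a product of 6 factors correspond to binary trees on 6 leaves, so the count is C_5.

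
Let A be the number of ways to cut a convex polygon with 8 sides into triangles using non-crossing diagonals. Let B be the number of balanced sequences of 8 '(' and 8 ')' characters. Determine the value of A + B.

1562

A convex 8-gon is triangulated into 6 triangles, and the number of such triangulations is the Catalan number C_{8−2} = C_6. So A = C_6 = 132.
With 8 pairs the number of balanced bracket strings is the Catalan number C_8. So B = C_8 = 1430.
A + B = 132 + 1430 = 1562.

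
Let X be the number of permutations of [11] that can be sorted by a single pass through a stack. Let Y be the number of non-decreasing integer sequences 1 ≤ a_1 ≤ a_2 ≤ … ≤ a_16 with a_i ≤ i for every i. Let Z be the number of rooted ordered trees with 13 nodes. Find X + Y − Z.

By Knuth's characterisation, the stack-sortable permutations of length 11 are the 231-avoiders, numbering C_11. So X = C_11 = 58786.
Weakly increasing sequences with a_i ≤ i biject with Dyck paths of semilength 16, so there are C_16. So Y = C_16 = 35357670.
A rooted plane tree on 13 nodes has 12 edges, and such trees are counted by C_12. So Z = C_12 = 208012.
X + Y − Z = 58786 + 35357670 − 208012 = 35208444.

35208444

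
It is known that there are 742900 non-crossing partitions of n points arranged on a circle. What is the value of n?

Non-crossing partitions of [n] are counted by C_n; 742900 = C_13.

13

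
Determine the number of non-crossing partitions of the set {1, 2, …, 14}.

Non-crossing partitions of an n-element set are counted by C_n; here n = 14.
C_14 = C_13 · 2(2·13+1)/(13+2) = 742900 · 54/15 = 2674440.

2674440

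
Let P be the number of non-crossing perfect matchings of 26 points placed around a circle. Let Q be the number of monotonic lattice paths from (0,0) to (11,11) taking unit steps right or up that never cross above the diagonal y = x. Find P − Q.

Non-crossing perfect matchings of 2n points on a circle are counted by C_n; with 26 points, n = 13. So P = C_13 = 742900.
Monotone paths in an n×n grid that stay weakly below the diagonal are counted by C_n; here n = 11. So Q = C_11 = 58786.
P − Q = 742900 − 58786 = 684114.

684114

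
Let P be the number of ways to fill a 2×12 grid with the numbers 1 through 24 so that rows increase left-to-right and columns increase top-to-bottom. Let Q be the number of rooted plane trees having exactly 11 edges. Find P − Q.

149226

Standard Young tableaux of shape 2×n are counted by C_n; here n = 12. So P = C_12 = 208012.
Rooted ordered trees with n edges are counted by C_n; here n = 11. So Q = C_11 = 58786.
P − Q = 208012 − 58786 = 149226.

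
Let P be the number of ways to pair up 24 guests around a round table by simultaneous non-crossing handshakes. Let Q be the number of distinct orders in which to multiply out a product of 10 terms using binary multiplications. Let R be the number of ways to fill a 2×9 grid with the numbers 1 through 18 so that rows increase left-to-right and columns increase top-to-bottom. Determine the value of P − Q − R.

With 24 = 2·12 people, non-crossing handshake pairings are non-crossing perfect matchings on a circle, counted by C_12. So P = C_12 = 208012.
Bracketing 10 factors into binary products is counted by C_{10−1} = C_9. So Q = C_9 = 4862.
By the hook-length formula (or a Dyck-path bijection), SYT of shape 2×9 number C_9. So R = C_9 = 4862.
P − Q − R = 208012 − 4862 − 4862 = 198288.

198288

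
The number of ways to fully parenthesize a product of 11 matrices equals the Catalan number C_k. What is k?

10

Bracketing 11 factors into binary products is counted by C_{11−1} = C_10.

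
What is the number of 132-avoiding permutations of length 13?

742900

For any fixed pattern of length 3, the pattern-avoiding permutations of [13] number C_13.
C_13 = C(26,13)/14 = 10400600/14 = 742900.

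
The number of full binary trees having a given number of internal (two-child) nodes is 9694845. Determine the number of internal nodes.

15

Full binary trees with n internal nodes are counted by C_n, and C_15 = 9694845.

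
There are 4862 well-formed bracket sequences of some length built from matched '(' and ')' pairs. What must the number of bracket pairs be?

Balanced strings of n bracket-pairs are counted by C_n. Since C_9 = 4862, the index is 9.

9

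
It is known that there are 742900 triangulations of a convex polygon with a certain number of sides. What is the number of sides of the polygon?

15

Triangulations of a convex m-gon are counted by C_{m−2}; 742900 = C_13.
So m − 2 = 13, giving m = 15 sides.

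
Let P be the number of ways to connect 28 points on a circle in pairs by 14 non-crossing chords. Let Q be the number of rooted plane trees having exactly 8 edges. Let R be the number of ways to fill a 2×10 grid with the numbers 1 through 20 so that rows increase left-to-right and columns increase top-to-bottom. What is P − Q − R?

2656214

Pairing 28 circle points by 14 non-crossing chords gives C_14 matchings. So P = C_14 = 2674440.
A rooted plane tree with 8 edges has 9 nodes, and the count is C_8. So Q = C_8 = 1430.
Standard Young tableaux of shape 2×n are counted by C_n; here n = 10. So R = C_10 = 16796.
P − Q − R = 2674440 − 1430 − 16796 = 2656214.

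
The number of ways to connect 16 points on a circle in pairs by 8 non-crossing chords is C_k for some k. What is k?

8

Non-crossing perfect matchings of 2n points on a circle are counted by C_n; with 16 points, n = 8.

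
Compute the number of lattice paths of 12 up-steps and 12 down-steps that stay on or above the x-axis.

208012

Paths of 12 up- and 12 down-steps that never dip below the axis are Dyck paths; their count is C_12.
C_12 = C(24,12)/13 = 2704156/13 = 208012.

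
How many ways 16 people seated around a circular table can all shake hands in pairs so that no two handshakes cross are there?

Non-crossing handshake pairings of 2n people are counted by C_n; 16 people gives n = 8.
C_8 = C(16,8)/9 = 12870/9 = 1430.

1430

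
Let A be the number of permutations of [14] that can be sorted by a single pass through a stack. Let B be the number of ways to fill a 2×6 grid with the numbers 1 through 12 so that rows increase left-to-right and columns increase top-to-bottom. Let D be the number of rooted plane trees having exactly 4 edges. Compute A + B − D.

By Knuth's characterisation, the stack-sortable permutations of length 14 are the 231-avoiders, numbering C_14. So A = C_14 = 2674440.
By the hook-length formula (or a Dyck-path bijection), SYT of shape 2×6 number C_6. So B = C_6 = 132.
A rooted plane tree with 4 edges has 5 nodes, and the count is C_4. So D = C_4 = 14.
A + B − D = 2674440 + 132 − 14 = 2674558.

2674558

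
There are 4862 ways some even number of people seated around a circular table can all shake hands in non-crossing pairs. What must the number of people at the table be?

18

Non-crossing handshake pairings of 2n people are counted by C_n, and C_9 = 4862.
So n = 9, and there are 2n = 18 people.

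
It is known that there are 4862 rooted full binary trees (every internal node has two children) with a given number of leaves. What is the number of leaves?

10

Full binary trees with L leaves are counted by C_{L−1}. Since C_9 = 4862, the index is 9.
So the index is 9, and the number of leaves is 9 + 1 = 10.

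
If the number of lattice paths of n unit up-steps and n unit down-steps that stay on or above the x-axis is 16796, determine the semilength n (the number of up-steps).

10

Dyck paths of semilength n are counted by C_n. Since C_10 = 16796, the index is 10.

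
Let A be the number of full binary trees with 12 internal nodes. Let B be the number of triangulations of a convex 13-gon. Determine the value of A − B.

149226

Full binary trees with n internal nodes are counted by C_n; here n = 12. So A = C_12 = 208012.
The number of triangulations of a 13-gon is the Catalan number C_11 (index = sides − 2). So B = C_11 = 58786.
A − B = 208012 − 58786 = 149226.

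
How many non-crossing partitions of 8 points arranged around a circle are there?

The non-crossing partitions of [8] form a lattice of size C_8.
C_8 = C(16,8)/9 = 12870/9 = 1430.

1430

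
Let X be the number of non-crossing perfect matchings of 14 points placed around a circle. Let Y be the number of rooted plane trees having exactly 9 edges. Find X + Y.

5291

Pairing 14 circle points by 7 non-crossing chords gives C_7 matchings. So X = C_7 = 429.
A rooted plane tree with 9 edges has 10 nodes, and the count is C_9. So Y = C_9 = 4862.
X + Y = 429 + 4862 = 5291.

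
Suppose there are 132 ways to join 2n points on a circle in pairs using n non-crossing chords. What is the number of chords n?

6

Non-crossing pairings of 2n points on a circle are counted by C_n, and C_6 = 132.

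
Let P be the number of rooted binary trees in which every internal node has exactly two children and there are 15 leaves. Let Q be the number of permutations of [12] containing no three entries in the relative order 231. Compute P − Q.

A full binary tree with L leaves has L−1 internal nodes and is counted by C_{L−1}; L = 15 gives C_14. So P = C_14 = 2674440.
Permutations of [n] avoiding any single length-3 pattern are counted by C_n; here n = 12. So Q = C_12 = 208012.
P − Q = 2674440 − 208012 = 2466428.

2466428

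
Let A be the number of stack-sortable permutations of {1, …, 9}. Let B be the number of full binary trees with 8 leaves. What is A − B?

4433

Stack-sortable permutations are exactly the 231-avoiding ones, counted by C_n; here n = 9. So A = C_9 = 4862.
Full binary trees with 8 leaves have 8−1 = 7 internal nodes, so there are C_7 of them. So B = C_7 = 429.
A − B = 4862 − 429 = 4433.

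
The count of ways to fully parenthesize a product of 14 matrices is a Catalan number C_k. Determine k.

Bracketing 14 factors into binary products is counted by C_{14−1} = C_13.

13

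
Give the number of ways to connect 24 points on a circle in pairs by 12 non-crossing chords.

208012

Non-crossing perfect matchings of 2n points on a circle are counted by C_n; with 24 points, n = 12.
C_12 = C_11 · 2(2·11+1)/(11+2) = 58786 · 46/13 = 208012.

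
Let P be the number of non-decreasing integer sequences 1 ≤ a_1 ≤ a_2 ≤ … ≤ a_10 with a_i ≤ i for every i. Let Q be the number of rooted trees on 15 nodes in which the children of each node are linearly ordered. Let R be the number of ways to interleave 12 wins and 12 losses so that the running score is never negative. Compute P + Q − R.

2483224

Such sub-staircase sequences of length n are counted by C_n; here n = 10. So P = C_10 = 16796.
A rooted plane tree on 15 nodes has 14 edges, and such trees are counted by C_14. So Q = C_14 = 2674440.
Ballot sequences with n votes each where one side never trails are Dyck words, counted by C_n; here n = 12. So R = C_12 = 208012.
P + Q − R = 16796 + 2674440 − 208012 = 2483224.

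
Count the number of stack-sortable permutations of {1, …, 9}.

4862

By Knuth's characterisation, the stack-sortable permutations of length 9 are the 231-avoiders, numbering C_9.
C_9 = C(18,9)/10 = 48620/10 = 4862.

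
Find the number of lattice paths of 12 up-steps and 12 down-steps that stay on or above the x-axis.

Dyck paths of semilength n (length 2n) are counted by C_n; here n = 12.
C_12 = C(24,12)/13 = 2704156/13 = 208012.

208012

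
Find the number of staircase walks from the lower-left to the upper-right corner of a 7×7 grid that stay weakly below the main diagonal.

429

Sub-diagonal monotone paths from (0,0) to (7,7) biject with Dyck paths of semilength 7, giving C_7.
C_7 = 429.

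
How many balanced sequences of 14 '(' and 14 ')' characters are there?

2674440

Balanced strings of n pairs of brackets are counted by C_n; here n = 14.
C_14 = C(28,14)/15 = 40116600/15 = 2674440.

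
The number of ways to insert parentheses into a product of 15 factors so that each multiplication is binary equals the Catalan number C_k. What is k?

Bracketing 15 factors into binary products is counted by C_{15−1} = C_14.

14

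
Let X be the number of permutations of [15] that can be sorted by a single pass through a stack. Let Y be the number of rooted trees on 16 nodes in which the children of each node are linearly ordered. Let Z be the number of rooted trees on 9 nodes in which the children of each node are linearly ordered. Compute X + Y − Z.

Stack-sortable permutations are exactly the 231-avoiding ones, counted by C_n; here n = 15. So X = C_15 = 9694845.
Rooted ordered (plane) trees on m nodes have m−1 edges and are counted by C_{m−1}; m = 16 gives C_15. So Y = C_15 = 9694845.
A rooted plane tree on 9 nodes has 8 edges, and such trees are counted by C_8. So Z = C_8 = 1430.
X + Y − Z = 9694845 + 9694845 − 1430 = 19388260.

19388260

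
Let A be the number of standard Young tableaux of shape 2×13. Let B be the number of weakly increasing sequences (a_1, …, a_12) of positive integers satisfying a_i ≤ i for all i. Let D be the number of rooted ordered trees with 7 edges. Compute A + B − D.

By the hook-length formula (or a Dyck-path bijection), SYT of shape 2×13 number C_13. So A = C_13 = 742900.
Weakly increasing sequences with a_i ≤ i biject with Dyck paths of semilength 12, so there are C_12. So B = C_12 = 208012.
Rooted ordered trees with n edges are counted by C_n; here n = 7. So D = C_7 = 429.
A + B − D = 742900 + 208012 − 429 = 950483.

950483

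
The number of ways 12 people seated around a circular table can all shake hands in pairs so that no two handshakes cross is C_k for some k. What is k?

With 12 = 2·6 people, non-crossing handshake pairings are non-crossing perfect matchings on a circle, counted by C_6.

6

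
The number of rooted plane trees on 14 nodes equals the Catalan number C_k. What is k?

A rooted plane tree on 14 nodes has 13 edges, and such trees are counted by C_13.

13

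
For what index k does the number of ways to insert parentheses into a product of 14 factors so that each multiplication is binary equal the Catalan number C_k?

13

Parenthesizations of m factors correspond to full binary trees with m leaves, counted by C_{m−1}; m = 14 gives C_13.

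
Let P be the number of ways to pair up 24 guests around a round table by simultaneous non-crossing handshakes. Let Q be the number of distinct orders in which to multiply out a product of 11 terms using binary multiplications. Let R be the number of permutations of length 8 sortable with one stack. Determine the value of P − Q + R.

Non-crossing handshake pairings of 2n people are counted by C_n; 24 people gives n = 12. So P = C_12 = 208012.
Parenthesizations of m factors correspond to full binary trees with m leaves, counted by C_{m−1}; m = 11 gives C_10. So Q = C_10 = 16796.
Stack-sortable permutations are exactly the 231-avoiding ones, counted by C_n; here n = 8. So R = C_8 = 1430.
P − Q + R = 208012 − 16796 + 1430 = 192646.

192646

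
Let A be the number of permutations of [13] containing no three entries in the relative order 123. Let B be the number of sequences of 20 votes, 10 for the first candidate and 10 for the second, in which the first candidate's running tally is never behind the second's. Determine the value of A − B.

726104

Permutations of [n] avoiding any single length-3 pattern are counted by C_n; here n = 13. So A = C_13 = 742900.
Reading a vote for the leader as '(' and for the other as ')' turns such a sequence into a balanced string of 10 pairs, so the count is C_10. So B = C_10 = 16796.
A − B = 742900 − 16796 = 726104.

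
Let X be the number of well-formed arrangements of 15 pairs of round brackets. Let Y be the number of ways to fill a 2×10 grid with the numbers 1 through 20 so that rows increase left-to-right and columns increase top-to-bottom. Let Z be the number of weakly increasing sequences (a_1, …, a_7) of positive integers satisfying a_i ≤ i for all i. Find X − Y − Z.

9677620

With 15 pairs the number of balanced bracket strings is the Catalan number C_15. So X = C_15 = 9694845.
By the hook-length formula (or a Dyck-path bijection), SYT of shape 2×10 number C_10. So Y = C_10 = 16796.
Weakly increasing sequences with a_i ≤ i biject with Dyck paths of semilength 7, so there are C_7. So Z = C_7 = 429.
X − Y − Z = 9694845 − 16796 − 429 = 9677620.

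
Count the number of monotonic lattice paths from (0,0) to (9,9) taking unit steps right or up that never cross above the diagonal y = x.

Sub-diagonal monotone paths from (0,0) to (9,9) biject with Dyck paths of semilength 9, giving C_9.
C_9 = C(18,9)/10 = 48620/10 = 4862.

4862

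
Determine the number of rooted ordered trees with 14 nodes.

742900

A rooted plane tree on 14 nodes has 13 edges, and such trees are counted by C_13.
C_13 = 742900.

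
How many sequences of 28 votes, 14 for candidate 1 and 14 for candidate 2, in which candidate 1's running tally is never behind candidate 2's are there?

Reading a vote for the leader as '(' and for the other as ')' turns such a sequence into a balanced string of 14 pairs, so the count is C_14.
C_14 = 2674440.

2674440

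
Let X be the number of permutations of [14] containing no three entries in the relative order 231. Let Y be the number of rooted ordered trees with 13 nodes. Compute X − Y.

2466428

Permutations of [n] avoiding any single length-3 pattern are counted by C_n; here n = 14. So X = C_14 = 2674440.
Rooted ordered (plane) trees on m nodes have m−1 edges and are counted by C_{m−1}; m = 13 gives C_12. So Y = C_12 = 208012.
X − Y = 2674440 − 208012 = 2466428.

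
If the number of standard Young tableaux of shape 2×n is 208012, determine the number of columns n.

12

Standard Young tableaux of shape 2×n are counted by C_n. The Catalan number equal to 208012 is C_12.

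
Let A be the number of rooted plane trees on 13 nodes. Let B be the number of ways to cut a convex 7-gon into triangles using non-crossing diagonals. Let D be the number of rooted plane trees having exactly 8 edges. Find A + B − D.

Rooted ordered (plane) trees on m nodes have m−1 edges and are counted by C_{m−1}; m = 13 gives C_12. So A = C_12 = 208012.
The number of triangulations of a 7-gon is the Catalan number C_5 (index = sides − 2). So B = C_5 = 42.
Rooted ordered trees with n edges are counted by C_n; here n = 8. So D = C_8 = 1430.
A + B − D = 208012 + 42 − 1430 = 206624.

206624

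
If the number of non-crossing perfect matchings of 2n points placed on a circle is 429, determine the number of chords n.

7

Non-crossing pairings of 2n points on a circle are counted by C_n. Since C_7 = 429, the index is 7.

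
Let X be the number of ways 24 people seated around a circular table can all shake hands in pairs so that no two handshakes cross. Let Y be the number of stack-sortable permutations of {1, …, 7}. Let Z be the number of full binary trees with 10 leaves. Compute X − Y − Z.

With 24 = 2·12 people, non-crossing handshake pairings are non-crossing perfect matchings on a circle, counted by C_12. So X = C_12 = 208012.
By Knuth's characterisation, the stack-sortable permutations of length 7 are the 231-avoiders, numbering C_7. So Y = C_7 = 429.
A full binary tree with L leaves has L−1 internal nodes and is counted by C_{L−1}; L = 10 gives C_9. So Z = C_9 = 4862.
X − Y − Z = 208012 − 429 − 4862 = 202721.

202721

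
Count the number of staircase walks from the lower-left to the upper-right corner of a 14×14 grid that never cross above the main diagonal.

Monotone paths in an n×n grid that stay weakly below the diagonal are counted by C_n; here n = 14.
C_14 = C(28,14)/15 = 40116600/15 = 2674440.

2674440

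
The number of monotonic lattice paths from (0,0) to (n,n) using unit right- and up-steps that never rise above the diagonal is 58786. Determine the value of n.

Such diagonal-avoiding paths in an n×n grid are counted by C_n, and C_11 = 58786.

11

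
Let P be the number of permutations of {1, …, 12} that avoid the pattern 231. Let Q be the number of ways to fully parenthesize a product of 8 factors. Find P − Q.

207583

For any fixed pattern of length 3, the pattern-avoiding permutations of [12] number C_12. So P = C_12 = 208012.
Ways to associate a product of 8 factors correspond to binary trees on 8 leaves, so the count is C_7. So Q = C_7 = 429.
P − Q = 208012 − 429 = 207583.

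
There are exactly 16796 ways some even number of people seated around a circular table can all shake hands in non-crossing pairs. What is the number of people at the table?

Non-crossing handshake pairings of 2n people are counted by C_n. The Catalan number equal to 16796 is C_10.
So n = 10, and there are 2n = 20 people.

20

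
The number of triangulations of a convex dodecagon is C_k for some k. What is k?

10

A convex 12-gon is triangulated into 10 triangles, and the number of such triangulations is the Catalan number C_{12−2} = C_10.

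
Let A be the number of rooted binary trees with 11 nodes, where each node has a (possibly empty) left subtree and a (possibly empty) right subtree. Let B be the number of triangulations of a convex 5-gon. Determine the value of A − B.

58781

There are C_n binary search tree shapes on n keys; with n = 11 that is C_11. So A = C_11 = 58786.
Triangulations of a convex m-gon are counted by C_{m−2}; with m = 5 this is C_3. So B = C_3 = 5.
A − B = 58786 − 5 = 58781.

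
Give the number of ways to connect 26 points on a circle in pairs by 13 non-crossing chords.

742900

Pairing 26 circle points by 13 non-crossing chords gives C_13 matchings.
C_13 = 742900.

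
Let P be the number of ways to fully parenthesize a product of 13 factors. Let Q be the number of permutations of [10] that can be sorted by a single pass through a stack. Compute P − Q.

Ways to associate a product of 13 factors correspond to binary trees on 13 leaves, so the count is C_12. So P = C_12 = 208012.
Stack-sortable permutations are exactly the 231-avoiding ones, counted by C_n; here n = 10. So Q = C_10 = 16796.
P − Q = 208012 − 16796 = 191216.

191216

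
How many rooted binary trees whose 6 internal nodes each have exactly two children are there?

132

Full binary trees with n internal nodes are counted by C_n; here n = 6.
C_6 = C(12,6)/7 = 924/7 = 132.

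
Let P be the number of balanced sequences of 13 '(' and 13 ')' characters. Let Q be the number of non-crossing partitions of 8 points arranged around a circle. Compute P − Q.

741470

Balanced strings of n pairs of brackets are counted by C_n; here n = 13. So P = C_13 = 742900.
The non-crossing partitions of [8] form a lattice of size C_8. So Q = C_8 = 1430.
P − Q = 742900 − 1430 = 741470.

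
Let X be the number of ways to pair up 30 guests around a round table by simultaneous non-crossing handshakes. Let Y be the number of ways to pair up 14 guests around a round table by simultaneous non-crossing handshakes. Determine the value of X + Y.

9695274

Non-crossing handshake pairings of 2n people are counted by C_n; 30 people gives n = 15. So X = C_15 = 9694845.
With 14 = 2·7 people, non-crossing handshake pairings are non-crossing perfect matchings on a circle, counted by C_7. So Y = C_7 = 429.
X + Y = 9694845 + 429 = 9695274.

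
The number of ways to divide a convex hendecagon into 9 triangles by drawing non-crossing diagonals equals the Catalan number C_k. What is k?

9

A convex 11-gon is triangulated into 9 triangles, and the number of such triangulations is the Catalan number C_{11−2} = C_9.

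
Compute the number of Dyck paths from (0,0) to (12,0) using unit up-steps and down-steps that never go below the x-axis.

132

Dyck paths of semilength n (length 2n) are counted by C_n; here n = 6.
C_6 = C(12,6)/7 = 924/7 = 132.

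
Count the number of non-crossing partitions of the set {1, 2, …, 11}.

The non-crossing partitions of [11] form a lattice of size C_11.
C_11 = C(22,11)/12 = 705432/12 = 58786.

58786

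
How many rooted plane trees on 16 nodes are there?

9694845

A rooted plane tree on 16 nodes has 15 edges, and such trees are counted by C_15.
C_15 = C(30,15)/16 = 155117520/16 = 9694845.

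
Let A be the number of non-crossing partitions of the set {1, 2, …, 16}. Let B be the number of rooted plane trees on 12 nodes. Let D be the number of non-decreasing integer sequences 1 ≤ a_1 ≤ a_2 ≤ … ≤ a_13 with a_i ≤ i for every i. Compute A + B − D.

34673556

The non-crossing partitions of [16] form a lattice of size C_16. So A = C_16 = 35357670.
Rooted ordered (plane) trees on m nodes have m−1 edges and are counted by C_{m−1}; m = 12 gives C_11. So B = C_11 = 58786.
Such sub-staircase sequences of length n are counted by C_n; here n = 13. So D = C_13 = 742900.
A + B − D = 35357670 + 58786 − 742900 = 34673556.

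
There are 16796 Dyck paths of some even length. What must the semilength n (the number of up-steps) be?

Dyck paths of semilength n are counted by C_n. Since C_10 = 16796, the index is 10.

10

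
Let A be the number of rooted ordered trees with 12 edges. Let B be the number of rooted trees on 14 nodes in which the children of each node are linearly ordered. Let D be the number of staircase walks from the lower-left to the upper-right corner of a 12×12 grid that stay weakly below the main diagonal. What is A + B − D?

A rooted plane tree with 12 edges has 13 nodes, and the count is C_12. So A = C_12 = 208012.
A rooted plane tree on 14 nodes has 13 edges, and such trees are counted by C_13. So B = C_13 = 742900.
Sub-diagonal monotone paths from (0,0) to (12,12) biject with Dyck paths of semilength 12, giving C_12. So D = C_12 = 208012.
A + B − D = 208012 + 742900 − 208012 = 742900.

742900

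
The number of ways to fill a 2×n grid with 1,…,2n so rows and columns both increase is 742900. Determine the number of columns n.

13

Standard Young tableaux of shape 2×n are counted by C_n. The Catalan number equal to 742900 is C_13.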